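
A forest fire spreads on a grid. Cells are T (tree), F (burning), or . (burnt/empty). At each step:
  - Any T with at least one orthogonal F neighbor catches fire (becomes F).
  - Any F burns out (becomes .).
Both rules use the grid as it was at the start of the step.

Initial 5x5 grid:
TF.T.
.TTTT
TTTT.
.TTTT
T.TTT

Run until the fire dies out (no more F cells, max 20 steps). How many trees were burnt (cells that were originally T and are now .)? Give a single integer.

Answer: 17

Derivation:
Step 1: +2 fires, +1 burnt (F count now 2)
Step 2: +2 fires, +2 burnt (F count now 2)
Step 3: +4 fires, +2 burnt (F count now 4)
Step 4: +4 fires, +4 burnt (F count now 4)
Step 5: +2 fires, +4 burnt (F count now 2)
Step 6: +2 fires, +2 burnt (F count now 2)
Step 7: +1 fires, +2 burnt (F count now 1)
Step 8: +0 fires, +1 burnt (F count now 0)
Fire out after step 8
Initially T: 18, now '.': 24
Total burnt (originally-T cells now '.'): 17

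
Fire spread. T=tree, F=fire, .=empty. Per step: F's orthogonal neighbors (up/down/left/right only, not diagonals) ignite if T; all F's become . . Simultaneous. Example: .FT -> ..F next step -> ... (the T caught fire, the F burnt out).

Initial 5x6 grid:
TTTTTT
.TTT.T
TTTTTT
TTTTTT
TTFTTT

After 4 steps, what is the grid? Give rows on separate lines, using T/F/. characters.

Step 1: 3 trees catch fire, 1 burn out
  TTTTTT
  .TTT.T
  TTTTTT
  TTFTTT
  TF.FTT
Step 2: 5 trees catch fire, 3 burn out
  TTTTTT
  .TTT.T
  TTFTTT
  TF.FTT
  F...FT
Step 3: 6 trees catch fire, 5 burn out
  TTTTTT
  .TFT.T
  TF.FTT
  F...FT
  .....F
Step 4: 6 trees catch fire, 6 burn out
  TTFTTT
  .F.F.T
  F...FT
  .....F
  ......

TTFTTT
.F.F.T
F...FT
.....F
......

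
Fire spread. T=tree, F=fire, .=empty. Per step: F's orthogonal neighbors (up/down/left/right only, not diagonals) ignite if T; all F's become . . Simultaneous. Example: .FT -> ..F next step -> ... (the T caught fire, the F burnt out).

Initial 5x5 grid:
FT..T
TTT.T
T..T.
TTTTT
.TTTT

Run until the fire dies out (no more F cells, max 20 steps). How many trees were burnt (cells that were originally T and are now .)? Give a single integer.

Step 1: +2 fires, +1 burnt (F count now 2)
Step 2: +2 fires, +2 burnt (F count now 2)
Step 3: +2 fires, +2 burnt (F count now 2)
Step 4: +1 fires, +2 burnt (F count now 1)
Step 5: +2 fires, +1 burnt (F count now 2)
Step 6: +2 fires, +2 burnt (F count now 2)
Step 7: +3 fires, +2 burnt (F count now 3)
Step 8: +1 fires, +3 burnt (F count now 1)
Step 9: +0 fires, +1 burnt (F count now 0)
Fire out after step 9
Initially T: 17, now '.': 23
Total burnt (originally-T cells now '.'): 15

Answer: 15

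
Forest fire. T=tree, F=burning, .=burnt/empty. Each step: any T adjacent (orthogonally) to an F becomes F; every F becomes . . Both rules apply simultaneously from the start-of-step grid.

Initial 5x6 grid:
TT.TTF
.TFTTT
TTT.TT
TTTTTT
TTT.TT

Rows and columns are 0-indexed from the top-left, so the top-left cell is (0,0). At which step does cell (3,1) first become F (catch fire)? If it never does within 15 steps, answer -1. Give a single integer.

Step 1: cell (3,1)='T' (+5 fires, +2 burnt)
Step 2: cell (3,1)='T' (+6 fires, +5 burnt)
Step 3: cell (3,1)='F' (+7 fires, +6 burnt)
  -> target ignites at step 3
Step 4: cell (3,1)='.' (+4 fires, +7 burnt)
Step 5: cell (3,1)='.' (+2 fires, +4 burnt)
Step 6: cell (3,1)='.' (+0 fires, +2 burnt)
  fire out at step 6

3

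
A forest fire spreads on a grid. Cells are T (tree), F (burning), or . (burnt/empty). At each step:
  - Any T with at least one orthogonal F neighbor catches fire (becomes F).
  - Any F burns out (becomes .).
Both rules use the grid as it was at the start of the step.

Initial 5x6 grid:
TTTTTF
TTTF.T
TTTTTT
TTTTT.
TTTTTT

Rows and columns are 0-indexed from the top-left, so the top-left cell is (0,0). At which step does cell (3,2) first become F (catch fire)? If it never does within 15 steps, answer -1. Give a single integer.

Step 1: cell (3,2)='T' (+5 fires, +2 burnt)
Step 2: cell (3,2)='T' (+6 fires, +5 burnt)
Step 3: cell (3,2)='F' (+6 fires, +6 burnt)
  -> target ignites at step 3
Step 4: cell (3,2)='.' (+5 fires, +6 burnt)
Step 5: cell (3,2)='.' (+3 fires, +5 burnt)
Step 6: cell (3,2)='.' (+1 fires, +3 burnt)
Step 7: cell (3,2)='.' (+0 fires, +1 burnt)
  fire out at step 7

3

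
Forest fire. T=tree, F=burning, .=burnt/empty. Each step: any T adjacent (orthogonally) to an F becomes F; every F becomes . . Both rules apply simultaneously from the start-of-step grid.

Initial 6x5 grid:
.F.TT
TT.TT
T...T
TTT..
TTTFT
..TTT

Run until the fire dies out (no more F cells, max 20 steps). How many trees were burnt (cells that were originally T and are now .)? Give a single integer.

Step 1: +4 fires, +2 burnt (F count now 4)
Step 2: +5 fires, +4 burnt (F count now 5)
Step 3: +3 fires, +5 burnt (F count now 3)
Step 4: +1 fires, +3 burnt (F count now 1)
Step 5: +0 fires, +1 burnt (F count now 0)
Fire out after step 5
Initially T: 18, now '.': 25
Total burnt (originally-T cells now '.'): 13

Answer: 13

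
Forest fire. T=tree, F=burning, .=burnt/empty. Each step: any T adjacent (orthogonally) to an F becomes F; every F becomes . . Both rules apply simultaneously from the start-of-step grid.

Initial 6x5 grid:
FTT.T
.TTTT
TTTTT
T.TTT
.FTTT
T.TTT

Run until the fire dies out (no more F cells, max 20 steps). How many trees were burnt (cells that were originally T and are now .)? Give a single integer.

Step 1: +2 fires, +2 burnt (F count now 2)
Step 2: +5 fires, +2 burnt (F count now 5)
Step 3: +6 fires, +5 burnt (F count now 6)
Step 4: +5 fires, +6 burnt (F count now 5)
Step 5: +3 fires, +5 burnt (F count now 3)
Step 6: +1 fires, +3 burnt (F count now 1)
Step 7: +0 fires, +1 burnt (F count now 0)
Fire out after step 7
Initially T: 23, now '.': 29
Total burnt (originally-T cells now '.'): 22

Answer: 22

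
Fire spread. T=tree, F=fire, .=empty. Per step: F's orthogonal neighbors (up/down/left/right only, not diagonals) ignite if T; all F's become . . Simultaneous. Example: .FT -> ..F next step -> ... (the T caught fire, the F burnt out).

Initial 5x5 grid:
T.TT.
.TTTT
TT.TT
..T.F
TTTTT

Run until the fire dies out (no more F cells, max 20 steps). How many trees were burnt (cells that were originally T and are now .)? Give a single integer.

Step 1: +2 fires, +1 burnt (F count now 2)
Step 2: +3 fires, +2 burnt (F count now 3)
Step 3: +2 fires, +3 burnt (F count now 2)
Step 4: +4 fires, +2 burnt (F count now 4)
Step 5: +3 fires, +4 burnt (F count now 3)
Step 6: +1 fires, +3 burnt (F count now 1)
Step 7: +1 fires, +1 burnt (F count now 1)
Step 8: +0 fires, +1 burnt (F count now 0)
Fire out after step 8
Initially T: 17, now '.': 24
Total burnt (originally-T cells now '.'): 16

Answer: 16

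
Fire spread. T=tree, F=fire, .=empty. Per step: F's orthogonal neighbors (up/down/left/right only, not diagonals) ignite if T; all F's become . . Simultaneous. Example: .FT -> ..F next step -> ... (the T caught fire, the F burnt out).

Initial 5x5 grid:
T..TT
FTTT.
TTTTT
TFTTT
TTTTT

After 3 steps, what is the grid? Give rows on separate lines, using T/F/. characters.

Step 1: 7 trees catch fire, 2 burn out
  F..TT
  .FTT.
  FFTTT
  F.FTT
  TFTTT
Step 2: 5 trees catch fire, 7 burn out
  ...TT
  ..FT.
  ..FTT
  ...FT
  F.FTT
Step 3: 4 trees catch fire, 5 burn out
  ...TT
  ...F.
  ...FT
  ....F
  ...FT

...TT
...F.
...FT
....F
...FT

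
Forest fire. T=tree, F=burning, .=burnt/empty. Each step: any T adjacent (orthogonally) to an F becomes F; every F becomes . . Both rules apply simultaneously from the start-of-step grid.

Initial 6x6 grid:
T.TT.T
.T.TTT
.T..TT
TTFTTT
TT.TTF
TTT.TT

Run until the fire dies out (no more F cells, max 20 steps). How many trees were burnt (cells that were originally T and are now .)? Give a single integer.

Step 1: +5 fires, +2 burnt (F count now 5)
Step 2: +7 fires, +5 burnt (F count now 7)
Step 3: +5 fires, +7 burnt (F count now 5)
Step 4: +4 fires, +5 burnt (F count now 4)
Step 5: +1 fires, +4 burnt (F count now 1)
Step 6: +1 fires, +1 burnt (F count now 1)
Step 7: +1 fires, +1 burnt (F count now 1)
Step 8: +0 fires, +1 burnt (F count now 0)
Fire out after step 8
Initially T: 25, now '.': 35
Total burnt (originally-T cells now '.'): 24

Answer: 24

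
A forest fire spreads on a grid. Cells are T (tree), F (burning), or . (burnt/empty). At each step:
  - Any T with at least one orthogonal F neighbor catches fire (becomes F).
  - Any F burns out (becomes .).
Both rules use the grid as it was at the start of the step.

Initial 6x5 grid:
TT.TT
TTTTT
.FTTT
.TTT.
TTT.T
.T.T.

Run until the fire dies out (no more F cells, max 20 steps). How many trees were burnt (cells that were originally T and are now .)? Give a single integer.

Step 1: +3 fires, +1 burnt (F count now 3)
Step 2: +6 fires, +3 burnt (F count now 6)
Step 3: +7 fires, +6 burnt (F count now 7)
Step 4: +2 fires, +7 burnt (F count now 2)
Step 5: +1 fires, +2 burnt (F count now 1)
Step 6: +0 fires, +1 burnt (F count now 0)
Fire out after step 6
Initially T: 21, now '.': 28
Total burnt (originally-T cells now '.'): 19

Answer: 19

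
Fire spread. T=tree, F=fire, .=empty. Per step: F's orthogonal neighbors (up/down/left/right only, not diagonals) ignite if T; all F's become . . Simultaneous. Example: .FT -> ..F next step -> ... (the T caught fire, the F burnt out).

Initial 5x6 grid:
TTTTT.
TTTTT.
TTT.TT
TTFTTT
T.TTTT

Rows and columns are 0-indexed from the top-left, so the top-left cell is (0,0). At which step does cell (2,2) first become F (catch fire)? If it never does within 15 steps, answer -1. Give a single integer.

Step 1: cell (2,2)='F' (+4 fires, +1 burnt)
  -> target ignites at step 1
Step 2: cell (2,2)='.' (+5 fires, +4 burnt)
Step 3: cell (2,2)='.' (+8 fires, +5 burnt)
Step 4: cell (2,2)='.' (+6 fires, +8 burnt)
Step 5: cell (2,2)='.' (+2 fires, +6 burnt)
Step 6: cell (2,2)='.' (+0 fires, +2 burnt)
  fire out at step 6

1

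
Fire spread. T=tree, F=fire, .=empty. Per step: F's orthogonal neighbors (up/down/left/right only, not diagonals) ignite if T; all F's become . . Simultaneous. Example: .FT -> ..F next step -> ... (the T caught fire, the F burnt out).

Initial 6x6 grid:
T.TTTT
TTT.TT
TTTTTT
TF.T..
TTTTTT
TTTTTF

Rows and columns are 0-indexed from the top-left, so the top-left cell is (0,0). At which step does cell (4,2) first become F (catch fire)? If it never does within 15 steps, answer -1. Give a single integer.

Step 1: cell (4,2)='T' (+5 fires, +2 burnt)
Step 2: cell (4,2)='F' (+8 fires, +5 burnt)
  -> target ignites at step 2
Step 3: cell (4,2)='.' (+6 fires, +8 burnt)
Step 4: cell (4,2)='.' (+4 fires, +6 burnt)
Step 5: cell (4,2)='.' (+3 fires, +4 burnt)
Step 6: cell (4,2)='.' (+2 fires, +3 burnt)
Step 7: cell (4,2)='.' (+1 fires, +2 burnt)
Step 8: cell (4,2)='.' (+0 fires, +1 burnt)
  fire out at step 8

2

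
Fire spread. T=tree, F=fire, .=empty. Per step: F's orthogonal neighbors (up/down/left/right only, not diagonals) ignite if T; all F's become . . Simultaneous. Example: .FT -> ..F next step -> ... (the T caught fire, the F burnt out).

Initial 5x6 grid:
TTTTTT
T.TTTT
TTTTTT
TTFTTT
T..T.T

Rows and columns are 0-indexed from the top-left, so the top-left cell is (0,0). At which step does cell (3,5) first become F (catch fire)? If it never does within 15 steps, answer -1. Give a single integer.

Step 1: cell (3,5)='T' (+3 fires, +1 burnt)
Step 2: cell (3,5)='T' (+6 fires, +3 burnt)
Step 3: cell (3,5)='F' (+6 fires, +6 burnt)
  -> target ignites at step 3
Step 4: cell (3,5)='.' (+6 fires, +6 burnt)
Step 5: cell (3,5)='.' (+3 fires, +6 burnt)
Step 6: cell (3,5)='.' (+1 fires, +3 burnt)
Step 7: cell (3,5)='.' (+0 fires, +1 burnt)
  fire out at step 7

3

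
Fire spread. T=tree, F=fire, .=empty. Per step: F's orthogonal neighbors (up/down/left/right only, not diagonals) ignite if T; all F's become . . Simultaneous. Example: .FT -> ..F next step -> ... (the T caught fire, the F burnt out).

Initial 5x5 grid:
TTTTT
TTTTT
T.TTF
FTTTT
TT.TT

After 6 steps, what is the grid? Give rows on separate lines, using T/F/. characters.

Step 1: 6 trees catch fire, 2 burn out
  TTTTT
  TTTTF
  F.TF.
  .FTTF
  FT.TT
Step 2: 8 trees catch fire, 6 burn out
  TTTTF
  FTTF.
  ..F..
  ..FF.
  .F.TF
Step 3: 5 trees catch fire, 8 burn out
  FTTF.
  .FF..
  .....
  .....
  ...F.
Step 4: 2 trees catch fire, 5 burn out
  .FF..
  .....
  .....
  .....
  .....
Step 5: 0 trees catch fire, 2 burn out
  .....
  .....
  .....
  .....
  .....
Step 6: 0 trees catch fire, 0 burn out
  .....
  .....
  .....
  .....
  .....

.....
.....
.....
.....
.....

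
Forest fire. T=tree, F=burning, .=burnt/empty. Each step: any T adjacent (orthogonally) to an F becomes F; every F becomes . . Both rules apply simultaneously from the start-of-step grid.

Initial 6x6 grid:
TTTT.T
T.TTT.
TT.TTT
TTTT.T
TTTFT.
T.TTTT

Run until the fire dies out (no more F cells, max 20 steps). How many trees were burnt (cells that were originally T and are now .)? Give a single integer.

Answer: 27

Derivation:
Step 1: +4 fires, +1 burnt (F count now 4)
Step 2: +5 fires, +4 burnt (F count now 5)
Step 3: +5 fires, +5 burnt (F count now 5)
Step 4: +7 fires, +5 burnt (F count now 7)
Step 5: +3 fires, +7 burnt (F count now 3)
Step 6: +2 fires, +3 burnt (F count now 2)
Step 7: +1 fires, +2 burnt (F count now 1)
Step 8: +0 fires, +1 burnt (F count now 0)
Fire out after step 8
Initially T: 28, now '.': 35
Total burnt (originally-T cells now '.'): 27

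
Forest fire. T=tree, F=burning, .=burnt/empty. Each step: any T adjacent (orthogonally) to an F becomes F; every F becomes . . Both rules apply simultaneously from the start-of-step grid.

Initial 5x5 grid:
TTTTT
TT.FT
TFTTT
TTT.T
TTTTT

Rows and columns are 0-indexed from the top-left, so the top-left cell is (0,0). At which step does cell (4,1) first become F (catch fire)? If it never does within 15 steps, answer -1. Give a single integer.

Step 1: cell (4,1)='T' (+7 fires, +2 burnt)
Step 2: cell (4,1)='F' (+8 fires, +7 burnt)
  -> target ignites at step 2
Step 3: cell (4,1)='.' (+4 fires, +8 burnt)
Step 4: cell (4,1)='.' (+2 fires, +4 burnt)
Step 5: cell (4,1)='.' (+0 fires, +2 burnt)
  fire out at step 5

2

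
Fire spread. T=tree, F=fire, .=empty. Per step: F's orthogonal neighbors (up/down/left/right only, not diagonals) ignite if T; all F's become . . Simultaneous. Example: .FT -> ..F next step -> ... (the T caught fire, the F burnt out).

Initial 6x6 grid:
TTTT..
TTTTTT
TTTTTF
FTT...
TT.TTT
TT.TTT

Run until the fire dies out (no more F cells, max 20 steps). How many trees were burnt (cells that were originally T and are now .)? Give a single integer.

Step 1: +5 fires, +2 burnt (F count now 5)
Step 2: +7 fires, +5 burnt (F count now 7)
Step 3: +5 fires, +7 burnt (F count now 5)
Step 4: +3 fires, +5 burnt (F count now 3)
Step 5: +1 fires, +3 burnt (F count now 1)
Step 6: +0 fires, +1 burnt (F count now 0)
Fire out after step 6
Initially T: 27, now '.': 30
Total burnt (originally-T cells now '.'): 21

Answer: 21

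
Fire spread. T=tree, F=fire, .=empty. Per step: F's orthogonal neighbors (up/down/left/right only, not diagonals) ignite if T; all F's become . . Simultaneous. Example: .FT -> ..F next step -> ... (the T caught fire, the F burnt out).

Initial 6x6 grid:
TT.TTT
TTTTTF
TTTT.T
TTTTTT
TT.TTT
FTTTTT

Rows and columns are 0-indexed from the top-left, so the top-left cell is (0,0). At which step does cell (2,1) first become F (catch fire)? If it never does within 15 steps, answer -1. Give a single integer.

Step 1: cell (2,1)='T' (+5 fires, +2 burnt)
Step 2: cell (2,1)='T' (+6 fires, +5 burnt)
Step 3: cell (2,1)='T' (+8 fires, +6 burnt)
Step 4: cell (2,1)='F' (+10 fires, +8 burnt)
  -> target ignites at step 4
Step 5: cell (2,1)='.' (+2 fires, +10 burnt)
Step 6: cell (2,1)='.' (+0 fires, +2 burnt)
  fire out at step 6

4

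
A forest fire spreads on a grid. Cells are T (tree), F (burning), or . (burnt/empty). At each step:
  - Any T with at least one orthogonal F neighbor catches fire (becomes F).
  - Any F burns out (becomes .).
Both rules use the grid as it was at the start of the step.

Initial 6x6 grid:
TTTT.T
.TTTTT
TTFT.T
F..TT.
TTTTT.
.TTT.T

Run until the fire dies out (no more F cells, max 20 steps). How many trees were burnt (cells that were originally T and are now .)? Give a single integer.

Answer: 24

Derivation:
Step 1: +5 fires, +2 burnt (F count now 5)
Step 2: +5 fires, +5 burnt (F count now 5)
Step 3: +7 fires, +5 burnt (F count now 7)
Step 4: +5 fires, +7 burnt (F count now 5)
Step 5: +2 fires, +5 burnt (F count now 2)
Step 6: +0 fires, +2 burnt (F count now 0)
Fire out after step 6
Initially T: 25, now '.': 35
Total burnt (originally-T cells now '.'): 24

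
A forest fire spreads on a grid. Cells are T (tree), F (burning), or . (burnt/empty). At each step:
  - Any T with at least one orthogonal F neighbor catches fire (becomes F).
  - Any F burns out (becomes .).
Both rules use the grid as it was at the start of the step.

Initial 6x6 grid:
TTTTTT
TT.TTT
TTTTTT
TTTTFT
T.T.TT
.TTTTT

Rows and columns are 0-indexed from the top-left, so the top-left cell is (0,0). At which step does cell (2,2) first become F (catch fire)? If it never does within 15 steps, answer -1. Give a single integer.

Step 1: cell (2,2)='T' (+4 fires, +1 burnt)
Step 2: cell (2,2)='T' (+6 fires, +4 burnt)
Step 3: cell (2,2)='F' (+8 fires, +6 burnt)
  -> target ignites at step 3
Step 4: cell (2,2)='.' (+5 fires, +8 burnt)
Step 5: cell (2,2)='.' (+5 fires, +5 burnt)
Step 6: cell (2,2)='.' (+2 fires, +5 burnt)
Step 7: cell (2,2)='.' (+1 fires, +2 burnt)
Step 8: cell (2,2)='.' (+0 fires, +1 burnt)
  fire out at step 8

3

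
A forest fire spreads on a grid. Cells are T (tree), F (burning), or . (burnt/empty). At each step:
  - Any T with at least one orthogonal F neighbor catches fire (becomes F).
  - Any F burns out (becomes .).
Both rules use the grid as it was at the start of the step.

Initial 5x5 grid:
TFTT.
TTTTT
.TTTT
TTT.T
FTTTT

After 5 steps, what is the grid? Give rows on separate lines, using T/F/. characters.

Step 1: 5 trees catch fire, 2 burn out
  F.FT.
  TFTTT
  .TTTT
  FTT.T
  .FTTT
Step 2: 6 trees catch fire, 5 burn out
  ...F.
  F.FTT
  .FTTT
  .FT.T
  ..FTT
Step 3: 4 trees catch fire, 6 burn out
  .....
  ...FT
  ..FTT
  ..F.T
  ...FT
Step 4: 3 trees catch fire, 4 burn out
  .....
  ....F
  ...FT
  ....T
  ....F
Step 5: 2 trees catch fire, 3 burn out
  .....
  .....
  ....F
  ....F
  .....

.....
.....
....F
....F
.....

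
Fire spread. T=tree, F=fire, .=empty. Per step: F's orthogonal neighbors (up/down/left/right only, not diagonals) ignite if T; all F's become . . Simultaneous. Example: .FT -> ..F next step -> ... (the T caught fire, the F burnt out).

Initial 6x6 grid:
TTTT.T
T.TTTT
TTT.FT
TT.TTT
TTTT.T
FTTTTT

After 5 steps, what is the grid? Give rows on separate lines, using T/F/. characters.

Step 1: 5 trees catch fire, 2 burn out
  TTTT.T
  T.TTFT
  TTT..F
  TT.TFT
  FTTT.T
  .FTTTT
Step 2: 7 trees catch fire, 5 burn out
  TTTT.T
  T.TF.F
  TTT...
  FT.F.F
  .FTT.T
  ..FTTT
Step 3: 9 trees catch fire, 7 burn out
  TTTF.F
  T.F...
  FTT...
  .F....
  ..FF.F
  ...FTT
Step 4: 6 trees catch fire, 9 burn out
  TTF...
  F.....
  .FF...
  ......
  ......
  ....FF
Step 5: 2 trees catch fire, 6 burn out
  FF....
  ......
  ......
  ......
  ......
  ......

FF....
......
......
......
......
......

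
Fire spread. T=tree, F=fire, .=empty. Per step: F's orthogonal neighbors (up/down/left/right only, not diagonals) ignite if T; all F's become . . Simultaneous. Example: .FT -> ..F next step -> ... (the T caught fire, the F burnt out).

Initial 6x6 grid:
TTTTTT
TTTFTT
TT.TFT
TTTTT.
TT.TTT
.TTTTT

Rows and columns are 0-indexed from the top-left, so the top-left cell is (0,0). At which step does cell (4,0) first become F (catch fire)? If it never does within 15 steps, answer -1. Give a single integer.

Step 1: cell (4,0)='T' (+6 fires, +2 burnt)
Step 2: cell (4,0)='T' (+6 fires, +6 burnt)
Step 3: cell (4,0)='T' (+8 fires, +6 burnt)
Step 4: cell (4,0)='T' (+5 fires, +8 burnt)
Step 5: cell (4,0)='T' (+3 fires, +5 burnt)
Step 6: cell (4,0)='F' (+2 fires, +3 burnt)
  -> target ignites at step 6
Step 7: cell (4,0)='.' (+0 fires, +2 burnt)
  fire out at step 7

6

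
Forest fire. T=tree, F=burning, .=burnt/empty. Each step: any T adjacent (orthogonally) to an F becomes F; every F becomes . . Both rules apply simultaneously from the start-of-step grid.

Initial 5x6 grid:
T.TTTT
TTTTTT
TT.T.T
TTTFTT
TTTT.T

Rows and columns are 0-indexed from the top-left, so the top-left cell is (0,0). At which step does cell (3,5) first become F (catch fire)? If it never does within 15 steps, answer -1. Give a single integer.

Step 1: cell (3,5)='T' (+4 fires, +1 burnt)
Step 2: cell (3,5)='F' (+4 fires, +4 burnt)
  -> target ignites at step 2
Step 3: cell (3,5)='.' (+8 fires, +4 burnt)
Step 4: cell (3,5)='.' (+6 fires, +8 burnt)
Step 5: cell (3,5)='.' (+2 fires, +6 burnt)
Step 6: cell (3,5)='.' (+1 fires, +2 burnt)
Step 7: cell (3,5)='.' (+0 fires, +1 burnt)
  fire out at step 7

2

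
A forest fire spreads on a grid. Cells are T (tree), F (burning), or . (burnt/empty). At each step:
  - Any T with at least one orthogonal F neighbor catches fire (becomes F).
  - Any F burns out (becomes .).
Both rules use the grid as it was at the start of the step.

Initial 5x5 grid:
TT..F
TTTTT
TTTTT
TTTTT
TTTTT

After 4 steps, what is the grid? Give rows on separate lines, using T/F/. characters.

Step 1: 1 trees catch fire, 1 burn out
  TT...
  TTTTF
  TTTTT
  TTTTT
  TTTTT
Step 2: 2 trees catch fire, 1 burn out
  TT...
  TTTF.
  TTTTF
  TTTTT
  TTTTT
Step 3: 3 trees catch fire, 2 burn out
  TT...
  TTF..
  TTTF.
  TTTTF
  TTTTT
Step 4: 4 trees catch fire, 3 burn out
  TT...
  TF...
  TTF..
  TTTF.
  TTTTF

TT...
TF...
TTF..
TTTF.
TTTTF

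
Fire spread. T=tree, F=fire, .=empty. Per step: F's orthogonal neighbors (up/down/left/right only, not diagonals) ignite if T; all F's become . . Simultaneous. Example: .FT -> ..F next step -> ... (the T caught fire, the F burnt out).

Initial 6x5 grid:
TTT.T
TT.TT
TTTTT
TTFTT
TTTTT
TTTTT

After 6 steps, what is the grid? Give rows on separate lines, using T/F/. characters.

Step 1: 4 trees catch fire, 1 burn out
  TTT.T
  TT.TT
  TTFTT
  TF.FT
  TTFTT
  TTTTT
Step 2: 7 trees catch fire, 4 burn out
  TTT.T
  TT.TT
  TF.FT
  F...F
  TF.FT
  TTFTT
Step 3: 8 trees catch fire, 7 burn out
  TTT.T
  TF.FT
  F...F
  .....
  F...F
  TF.FT
Step 4: 5 trees catch fire, 8 burn out
  TFT.T
  F...F
  .....
  .....
  .....
  F...F
Step 5: 3 trees catch fire, 5 burn out
  F.F.F
  .....
  .....
  .....
  .....
  .....
Step 6: 0 trees catch fire, 3 burn out
  .....
  .....
  .....
  .....
  .....
  .....

.....
.....
.....
.....
.....
.....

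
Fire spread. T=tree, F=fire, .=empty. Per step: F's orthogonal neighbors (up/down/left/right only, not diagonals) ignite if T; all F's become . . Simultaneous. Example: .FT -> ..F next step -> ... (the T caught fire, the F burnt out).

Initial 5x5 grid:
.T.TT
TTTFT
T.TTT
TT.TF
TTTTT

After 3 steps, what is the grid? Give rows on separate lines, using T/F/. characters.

Step 1: 7 trees catch fire, 2 burn out
  .T.FT
  TTF.F
  T.TFF
  TT.F.
  TTTTF
Step 2: 4 trees catch fire, 7 burn out
  .T..F
  TF...
  T.F..
  TT...
  TTTF.
Step 3: 3 trees catch fire, 4 burn out
  .F...
  F....
  T....
  TT...
  TTF..

.F...
F....
T....
TT...
TTF..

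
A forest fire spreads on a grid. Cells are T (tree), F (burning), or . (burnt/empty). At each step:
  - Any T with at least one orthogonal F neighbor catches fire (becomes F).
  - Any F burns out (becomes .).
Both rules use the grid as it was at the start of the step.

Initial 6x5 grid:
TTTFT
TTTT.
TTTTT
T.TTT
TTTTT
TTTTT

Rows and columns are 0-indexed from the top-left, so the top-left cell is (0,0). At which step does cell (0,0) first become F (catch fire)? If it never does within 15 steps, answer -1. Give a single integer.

Step 1: cell (0,0)='T' (+3 fires, +1 burnt)
Step 2: cell (0,0)='T' (+3 fires, +3 burnt)
Step 3: cell (0,0)='F' (+5 fires, +3 burnt)
  -> target ignites at step 3
Step 4: cell (0,0)='.' (+5 fires, +5 burnt)
Step 5: cell (0,0)='.' (+4 fires, +5 burnt)
Step 6: cell (0,0)='.' (+4 fires, +4 burnt)
Step 7: cell (0,0)='.' (+2 fires, +4 burnt)
Step 8: cell (0,0)='.' (+1 fires, +2 burnt)
Step 9: cell (0,0)='.' (+0 fires, +1 burnt)
  fire out at step 9

3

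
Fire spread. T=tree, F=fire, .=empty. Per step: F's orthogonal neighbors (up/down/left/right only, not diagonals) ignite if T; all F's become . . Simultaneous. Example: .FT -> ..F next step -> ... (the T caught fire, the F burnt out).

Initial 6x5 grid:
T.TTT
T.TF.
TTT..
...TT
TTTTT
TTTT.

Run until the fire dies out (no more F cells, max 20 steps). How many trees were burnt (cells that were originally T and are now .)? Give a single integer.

Answer: 9

Derivation:
Step 1: +2 fires, +1 burnt (F count now 2)
Step 2: +3 fires, +2 burnt (F count now 3)
Step 3: +1 fires, +3 burnt (F count now 1)
Step 4: +1 fires, +1 burnt (F count now 1)
Step 5: +1 fires, +1 burnt (F count now 1)
Step 6: +1 fires, +1 burnt (F count now 1)
Step 7: +0 fires, +1 burnt (F count now 0)
Fire out after step 7
Initially T: 20, now '.': 19
Total burnt (originally-T cells now '.'): 9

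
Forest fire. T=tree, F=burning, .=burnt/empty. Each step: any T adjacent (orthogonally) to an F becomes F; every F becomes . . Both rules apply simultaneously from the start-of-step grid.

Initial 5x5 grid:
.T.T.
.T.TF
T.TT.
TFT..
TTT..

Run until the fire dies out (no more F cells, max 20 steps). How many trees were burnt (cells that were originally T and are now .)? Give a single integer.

Answer: 10

Derivation:
Step 1: +4 fires, +2 burnt (F count now 4)
Step 2: +6 fires, +4 burnt (F count now 6)
Step 3: +0 fires, +6 burnt (F count now 0)
Fire out after step 3
Initially T: 12, now '.': 23
Total burnt (originally-T cells now '.'): 10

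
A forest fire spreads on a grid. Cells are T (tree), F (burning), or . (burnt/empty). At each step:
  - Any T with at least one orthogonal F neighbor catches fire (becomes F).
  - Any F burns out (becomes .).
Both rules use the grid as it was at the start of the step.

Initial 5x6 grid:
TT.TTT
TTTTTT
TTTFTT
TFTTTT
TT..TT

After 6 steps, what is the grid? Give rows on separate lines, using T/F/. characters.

Step 1: 8 trees catch fire, 2 burn out
  TT.TTT
  TTTFTT
  TFF.FT
  F.FFTT
  TF..TT
Step 2: 8 trees catch fire, 8 burn out
  TT.FTT
  TFF.FT
  F....F
  ....FT
  F...TT
Step 3: 6 trees catch fire, 8 burn out
  TF..FT
  F....F
  ......
  .....F
  ....FT
Step 4: 3 trees catch fire, 6 burn out
  F....F
  ......
  ......
  ......
  .....F
Step 5: 0 trees catch fire, 3 burn out
  ......
  ......
  ......
  ......
  ......
Step 6: 0 trees catch fire, 0 burn out
  ......
  ......
  ......
  ......
  ......

......
......
......
......
......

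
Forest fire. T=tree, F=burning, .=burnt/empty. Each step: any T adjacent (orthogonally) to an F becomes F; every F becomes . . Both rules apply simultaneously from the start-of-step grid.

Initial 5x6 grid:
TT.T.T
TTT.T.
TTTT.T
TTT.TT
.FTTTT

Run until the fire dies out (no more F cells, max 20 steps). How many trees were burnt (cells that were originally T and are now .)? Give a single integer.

Step 1: +2 fires, +1 burnt (F count now 2)
Step 2: +4 fires, +2 burnt (F count now 4)
Step 3: +4 fires, +4 burnt (F count now 4)
Step 4: +6 fires, +4 burnt (F count now 6)
Step 5: +2 fires, +6 burnt (F count now 2)
Step 6: +1 fires, +2 burnt (F count now 1)
Step 7: +0 fires, +1 burnt (F count now 0)
Fire out after step 7
Initially T: 22, now '.': 27
Total burnt (originally-T cells now '.'): 19

Answer: 19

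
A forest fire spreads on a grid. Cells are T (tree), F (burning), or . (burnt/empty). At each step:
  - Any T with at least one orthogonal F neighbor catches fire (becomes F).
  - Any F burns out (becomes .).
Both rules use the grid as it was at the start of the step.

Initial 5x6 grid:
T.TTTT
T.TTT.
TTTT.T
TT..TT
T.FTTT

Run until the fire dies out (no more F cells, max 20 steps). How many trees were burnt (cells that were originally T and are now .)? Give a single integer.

Step 1: +1 fires, +1 burnt (F count now 1)
Step 2: +1 fires, +1 burnt (F count now 1)
Step 3: +2 fires, +1 burnt (F count now 2)
Step 4: +1 fires, +2 burnt (F count now 1)
Step 5: +1 fires, +1 burnt (F count now 1)
Step 6: +0 fires, +1 burnt (F count now 0)
Fire out after step 6
Initially T: 22, now '.': 14
Total burnt (originally-T cells now '.'): 6

Answer: 6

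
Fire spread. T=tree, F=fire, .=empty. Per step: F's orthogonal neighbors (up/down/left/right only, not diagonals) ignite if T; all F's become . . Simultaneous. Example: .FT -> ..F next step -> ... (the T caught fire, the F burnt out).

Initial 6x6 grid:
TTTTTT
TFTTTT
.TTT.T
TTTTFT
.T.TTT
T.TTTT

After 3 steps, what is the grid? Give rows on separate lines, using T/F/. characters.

Step 1: 7 trees catch fire, 2 burn out
  TFTTTT
  F.FTTT
  .FTT.T
  TTTF.F
  .T.TFT
  T.TTTT
Step 2: 11 trees catch fire, 7 burn out
  F.FTTT
  ...FTT
  ..FF.F
  TFF...
  .T.F.F
  T.TTFT
Step 3: 7 trees catch fire, 11 burn out
  ...FTT
  ....FF
  ......
  F.....
  .F....
  T.TF.F

...FTT
....FF
......
F.....
.F....
T.TF.F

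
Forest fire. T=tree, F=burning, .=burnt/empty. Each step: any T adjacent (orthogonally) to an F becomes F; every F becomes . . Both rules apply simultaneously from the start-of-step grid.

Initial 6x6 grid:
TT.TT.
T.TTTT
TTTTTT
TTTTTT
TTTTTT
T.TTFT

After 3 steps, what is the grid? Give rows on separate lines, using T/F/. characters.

Step 1: 3 trees catch fire, 1 burn out
  TT.TT.
  T.TTTT
  TTTTTT
  TTTTTT
  TTTTFT
  T.TF.F
Step 2: 4 trees catch fire, 3 burn out
  TT.TT.
  T.TTTT
  TTTTTT
  TTTTFT
  TTTF.F
  T.F...
Step 3: 4 trees catch fire, 4 burn out
  TT.TT.
  T.TTTT
  TTTTFT
  TTTF.F
  TTF...
  T.....

TT.TT.
T.TTTT
TTTTFT
TTTF.F
TTF...
T.....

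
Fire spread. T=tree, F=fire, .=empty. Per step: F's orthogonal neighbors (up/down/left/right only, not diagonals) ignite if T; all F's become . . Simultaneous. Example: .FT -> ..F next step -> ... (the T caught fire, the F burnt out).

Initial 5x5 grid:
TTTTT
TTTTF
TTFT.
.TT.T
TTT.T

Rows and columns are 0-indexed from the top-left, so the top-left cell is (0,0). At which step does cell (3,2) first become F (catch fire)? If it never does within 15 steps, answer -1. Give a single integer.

Step 1: cell (3,2)='F' (+6 fires, +2 burnt)
  -> target ignites at step 1
Step 2: cell (3,2)='.' (+6 fires, +6 burnt)
Step 3: cell (3,2)='.' (+3 fires, +6 burnt)
Step 4: cell (3,2)='.' (+2 fires, +3 burnt)
Step 5: cell (3,2)='.' (+0 fires, +2 burnt)
  fire out at step 5

1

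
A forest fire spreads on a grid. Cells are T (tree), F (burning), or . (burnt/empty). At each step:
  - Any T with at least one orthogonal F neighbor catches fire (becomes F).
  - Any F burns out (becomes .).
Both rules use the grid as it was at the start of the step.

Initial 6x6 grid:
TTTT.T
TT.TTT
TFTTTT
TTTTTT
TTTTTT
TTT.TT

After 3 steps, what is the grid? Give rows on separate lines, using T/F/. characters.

Step 1: 4 trees catch fire, 1 burn out
  TTTT.T
  TF.TTT
  F.FTTT
  TFTTTT
  TTTTTT
  TTT.TT
Step 2: 6 trees catch fire, 4 burn out
  TFTT.T
  F..TTT
  ...FTT
  F.FTTT
  TFTTTT
  TTT.TT
Step 3: 8 trees catch fire, 6 burn out
  F.FT.T
  ...FTT
  ....FT
  ...FTT
  F.FTTT
  TFT.TT

F.FT.T
...FTT
....FT
...FTT
F.FTTT
TFT.TT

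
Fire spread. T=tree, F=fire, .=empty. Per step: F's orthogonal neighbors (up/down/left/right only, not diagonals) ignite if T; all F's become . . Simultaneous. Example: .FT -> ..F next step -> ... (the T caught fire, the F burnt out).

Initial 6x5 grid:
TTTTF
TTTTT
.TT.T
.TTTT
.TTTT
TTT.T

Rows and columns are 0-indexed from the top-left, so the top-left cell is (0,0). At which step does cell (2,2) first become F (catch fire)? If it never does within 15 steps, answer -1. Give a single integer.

Step 1: cell (2,2)='T' (+2 fires, +1 burnt)
Step 2: cell (2,2)='T' (+3 fires, +2 burnt)
Step 3: cell (2,2)='T' (+3 fires, +3 burnt)
Step 4: cell (2,2)='F' (+5 fires, +3 burnt)
  -> target ignites at step 4
Step 5: cell (2,2)='.' (+5 fires, +5 burnt)
Step 6: cell (2,2)='.' (+2 fires, +5 burnt)
Step 7: cell (2,2)='.' (+2 fires, +2 burnt)
Step 8: cell (2,2)='.' (+1 fires, +2 burnt)
Step 9: cell (2,2)='.' (+1 fires, +1 burnt)
Step 10: cell (2,2)='.' (+0 fires, +1 burnt)
  fire out at step 10

4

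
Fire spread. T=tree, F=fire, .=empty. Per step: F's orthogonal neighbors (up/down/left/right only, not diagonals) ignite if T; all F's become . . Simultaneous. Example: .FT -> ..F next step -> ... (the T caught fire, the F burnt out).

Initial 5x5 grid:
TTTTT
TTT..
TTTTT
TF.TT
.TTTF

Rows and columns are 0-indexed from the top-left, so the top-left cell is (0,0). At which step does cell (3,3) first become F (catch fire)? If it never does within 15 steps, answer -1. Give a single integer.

Step 1: cell (3,3)='T' (+5 fires, +2 burnt)
Step 2: cell (3,3)='F' (+6 fires, +5 burnt)
  -> target ignites at step 2
Step 3: cell (3,3)='.' (+4 fires, +6 burnt)
Step 4: cell (3,3)='.' (+2 fires, +4 burnt)
Step 5: cell (3,3)='.' (+1 fires, +2 burnt)
Step 6: cell (3,3)='.' (+1 fires, +1 burnt)
Step 7: cell (3,3)='.' (+0 fires, +1 burnt)
  fire out at step 7

2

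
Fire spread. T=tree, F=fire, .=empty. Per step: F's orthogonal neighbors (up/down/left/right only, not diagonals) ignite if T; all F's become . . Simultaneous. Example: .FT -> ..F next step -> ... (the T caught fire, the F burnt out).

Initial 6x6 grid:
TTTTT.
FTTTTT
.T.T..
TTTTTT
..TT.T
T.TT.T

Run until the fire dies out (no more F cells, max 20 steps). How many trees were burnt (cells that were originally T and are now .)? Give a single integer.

Step 1: +2 fires, +1 burnt (F count now 2)
Step 2: +3 fires, +2 burnt (F count now 3)
Step 3: +3 fires, +3 burnt (F count now 3)
Step 4: +5 fires, +3 burnt (F count now 5)
Step 5: +4 fires, +5 burnt (F count now 4)
Step 6: +3 fires, +4 burnt (F count now 3)
Step 7: +2 fires, +3 burnt (F count now 2)
Step 8: +1 fires, +2 burnt (F count now 1)
Step 9: +1 fires, +1 burnt (F count now 1)
Step 10: +0 fires, +1 burnt (F count now 0)
Fire out after step 10
Initially T: 25, now '.': 35
Total burnt (originally-T cells now '.'): 24

Answer: 24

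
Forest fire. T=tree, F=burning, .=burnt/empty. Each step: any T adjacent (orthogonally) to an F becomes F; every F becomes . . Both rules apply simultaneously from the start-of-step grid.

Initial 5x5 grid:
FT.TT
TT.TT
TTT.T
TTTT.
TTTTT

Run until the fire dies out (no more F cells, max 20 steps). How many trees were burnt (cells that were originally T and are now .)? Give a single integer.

Answer: 15

Derivation:
Step 1: +2 fires, +1 burnt (F count now 2)
Step 2: +2 fires, +2 burnt (F count now 2)
Step 3: +2 fires, +2 burnt (F count now 2)
Step 4: +3 fires, +2 burnt (F count now 3)
Step 5: +2 fires, +3 burnt (F count now 2)
Step 6: +2 fires, +2 burnt (F count now 2)
Step 7: +1 fires, +2 burnt (F count now 1)
Step 8: +1 fires, +1 burnt (F count now 1)
Step 9: +0 fires, +1 burnt (F count now 0)
Fire out after step 9
Initially T: 20, now '.': 20
Total burnt (originally-T cells now '.'): 15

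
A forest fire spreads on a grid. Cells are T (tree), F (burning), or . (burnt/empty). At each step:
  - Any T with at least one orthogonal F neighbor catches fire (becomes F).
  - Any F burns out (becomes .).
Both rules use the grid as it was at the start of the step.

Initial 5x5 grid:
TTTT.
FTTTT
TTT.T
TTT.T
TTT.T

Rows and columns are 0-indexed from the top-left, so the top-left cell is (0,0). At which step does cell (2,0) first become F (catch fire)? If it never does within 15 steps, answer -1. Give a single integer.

Step 1: cell (2,0)='F' (+3 fires, +1 burnt)
  -> target ignites at step 1
Step 2: cell (2,0)='.' (+4 fires, +3 burnt)
Step 3: cell (2,0)='.' (+5 fires, +4 burnt)
Step 4: cell (2,0)='.' (+4 fires, +5 burnt)
Step 5: cell (2,0)='.' (+2 fires, +4 burnt)
Step 6: cell (2,0)='.' (+1 fires, +2 burnt)
Step 7: cell (2,0)='.' (+1 fires, +1 burnt)
Step 8: cell (2,0)='.' (+0 fires, +1 burnt)
  fire out at step 8

1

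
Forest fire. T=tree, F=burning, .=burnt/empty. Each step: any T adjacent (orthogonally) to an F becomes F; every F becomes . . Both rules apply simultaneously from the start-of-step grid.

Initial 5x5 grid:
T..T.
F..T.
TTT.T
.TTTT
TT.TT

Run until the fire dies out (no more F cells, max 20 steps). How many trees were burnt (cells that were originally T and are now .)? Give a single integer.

Answer: 13

Derivation:
Step 1: +2 fires, +1 burnt (F count now 2)
Step 2: +1 fires, +2 burnt (F count now 1)
Step 3: +2 fires, +1 burnt (F count now 2)
Step 4: +2 fires, +2 burnt (F count now 2)
Step 5: +2 fires, +2 burnt (F count now 2)
Step 6: +2 fires, +2 burnt (F count now 2)
Step 7: +2 fires, +2 burnt (F count now 2)
Step 8: +0 fires, +2 burnt (F count now 0)
Fire out after step 8
Initially T: 15, now '.': 23
Total burnt (originally-T cells now '.'): 13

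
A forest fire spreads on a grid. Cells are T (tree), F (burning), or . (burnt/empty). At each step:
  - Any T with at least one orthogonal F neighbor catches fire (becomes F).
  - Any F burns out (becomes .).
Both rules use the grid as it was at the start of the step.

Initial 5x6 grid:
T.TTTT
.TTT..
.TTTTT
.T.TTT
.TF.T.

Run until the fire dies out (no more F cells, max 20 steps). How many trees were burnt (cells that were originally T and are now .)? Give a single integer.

Step 1: +1 fires, +1 burnt (F count now 1)
Step 2: +1 fires, +1 burnt (F count now 1)
Step 3: +1 fires, +1 burnt (F count now 1)
Step 4: +2 fires, +1 burnt (F count now 2)
Step 5: +2 fires, +2 burnt (F count now 2)
Step 6: +4 fires, +2 burnt (F count now 4)
Step 7: +3 fires, +4 burnt (F count now 3)
Step 8: +3 fires, +3 burnt (F count now 3)
Step 9: +1 fires, +3 burnt (F count now 1)
Step 10: +0 fires, +1 burnt (F count now 0)
Fire out after step 10
Initially T: 19, now '.': 29
Total burnt (originally-T cells now '.'): 18

Answer: 18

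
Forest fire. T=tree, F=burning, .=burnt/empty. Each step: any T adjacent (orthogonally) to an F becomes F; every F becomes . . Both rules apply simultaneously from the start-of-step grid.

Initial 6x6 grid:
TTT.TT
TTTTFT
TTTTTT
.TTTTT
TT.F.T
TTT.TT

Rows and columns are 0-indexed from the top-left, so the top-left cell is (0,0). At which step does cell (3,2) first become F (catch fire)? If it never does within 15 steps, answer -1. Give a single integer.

Step 1: cell (3,2)='T' (+5 fires, +2 burnt)
Step 2: cell (3,2)='F' (+6 fires, +5 burnt)
  -> target ignites at step 2
Step 3: cell (3,2)='.' (+5 fires, +6 burnt)
Step 4: cell (3,2)='.' (+5 fires, +5 burnt)
Step 5: cell (3,2)='.' (+5 fires, +5 burnt)
Step 6: cell (3,2)='.' (+3 fires, +5 burnt)
Step 7: cell (3,2)='.' (+0 fires, +3 burnt)
  fire out at step 7

2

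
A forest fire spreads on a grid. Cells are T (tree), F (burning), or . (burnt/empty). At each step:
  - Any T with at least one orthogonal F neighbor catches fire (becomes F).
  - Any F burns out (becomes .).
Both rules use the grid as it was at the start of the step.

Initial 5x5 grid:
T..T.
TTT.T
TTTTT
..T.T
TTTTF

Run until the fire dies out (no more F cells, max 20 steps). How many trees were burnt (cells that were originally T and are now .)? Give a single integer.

Step 1: +2 fires, +1 burnt (F count now 2)
Step 2: +2 fires, +2 burnt (F count now 2)
Step 3: +4 fires, +2 burnt (F count now 4)
Step 4: +2 fires, +4 burnt (F count now 2)
Step 5: +2 fires, +2 burnt (F count now 2)
Step 6: +2 fires, +2 burnt (F count now 2)
Step 7: +1 fires, +2 burnt (F count now 1)
Step 8: +1 fires, +1 burnt (F count now 1)
Step 9: +0 fires, +1 burnt (F count now 0)
Fire out after step 9
Initially T: 17, now '.': 24
Total burnt (originally-T cells now '.'): 16

Answer: 16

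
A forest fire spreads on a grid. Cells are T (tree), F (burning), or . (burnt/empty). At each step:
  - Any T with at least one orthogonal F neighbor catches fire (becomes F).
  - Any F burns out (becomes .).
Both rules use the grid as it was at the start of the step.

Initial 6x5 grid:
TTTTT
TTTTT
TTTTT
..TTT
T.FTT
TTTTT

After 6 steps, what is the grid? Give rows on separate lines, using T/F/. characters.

Step 1: 3 trees catch fire, 1 burn out
  TTTTT
  TTTTT
  TTTTT
  ..FTT
  T..FT
  TTFTT
Step 2: 5 trees catch fire, 3 burn out
  TTTTT
  TTTTT
  TTFTT
  ...FT
  T...F
  TF.FT
Step 3: 6 trees catch fire, 5 burn out
  TTTTT
  TTFTT
  TF.FT
  ....F
  T....
  F...F
Step 4: 6 trees catch fire, 6 burn out
  TTFTT
  TF.FT
  F...F
  .....
  F....
  .....
Step 5: 4 trees catch fire, 6 burn out
  TF.FT
  F...F
  .....
  .....
  .....
  .....
Step 6: 2 trees catch fire, 4 burn out
  F...F
  .....
  .....
  .....
  .....
  .....

F...F
.....
.....
.....
.....
.....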